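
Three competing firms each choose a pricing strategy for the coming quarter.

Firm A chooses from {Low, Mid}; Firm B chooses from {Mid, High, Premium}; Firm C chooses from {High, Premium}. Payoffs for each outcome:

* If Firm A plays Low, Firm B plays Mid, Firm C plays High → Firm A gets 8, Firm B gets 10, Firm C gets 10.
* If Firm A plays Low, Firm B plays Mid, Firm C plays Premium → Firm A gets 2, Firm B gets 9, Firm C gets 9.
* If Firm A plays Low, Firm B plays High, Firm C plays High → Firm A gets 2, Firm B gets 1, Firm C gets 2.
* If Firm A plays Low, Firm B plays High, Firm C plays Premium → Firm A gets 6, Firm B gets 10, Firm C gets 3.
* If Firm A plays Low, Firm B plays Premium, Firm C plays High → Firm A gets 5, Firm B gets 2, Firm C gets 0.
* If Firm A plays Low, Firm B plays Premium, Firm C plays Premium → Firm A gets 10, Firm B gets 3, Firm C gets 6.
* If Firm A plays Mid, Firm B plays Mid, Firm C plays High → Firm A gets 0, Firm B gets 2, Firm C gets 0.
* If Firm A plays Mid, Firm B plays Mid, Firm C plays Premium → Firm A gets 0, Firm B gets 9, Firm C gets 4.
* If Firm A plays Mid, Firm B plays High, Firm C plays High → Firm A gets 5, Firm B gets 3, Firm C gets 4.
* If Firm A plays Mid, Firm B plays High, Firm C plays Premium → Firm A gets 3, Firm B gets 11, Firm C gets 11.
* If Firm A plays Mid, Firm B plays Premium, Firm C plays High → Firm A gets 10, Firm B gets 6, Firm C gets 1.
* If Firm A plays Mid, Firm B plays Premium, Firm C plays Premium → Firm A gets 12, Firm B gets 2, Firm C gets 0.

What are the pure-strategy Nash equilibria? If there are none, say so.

Pure-strategy Nash equilibria: (Low, Mid, High); (Low, High, Premium); (Mid, Premium, High)

(Low, Mid, High): Firm A gets 8, best alternative 0; Firm B gets 10, best alternative 2; Firm C gets 10, best alternative 9. No profitable deviation — NE.
(Low, Mid, Premium): Firm B can switch to High (9 → 10). Not NE.
(Low, High, High): Firm A can switch to Mid (2 → 5). Not NE.
(Low, High, Premium): Firm A gets 6, best alternative 3; Firm B gets 10, best alternative 9; Firm C gets 3, best alternative 2. No profitable deviation — NE.
(Low, Premium, High): Firm A can switch to Mid (5 → 10). Not NE.
(Low, Premium, Premium): Firm A can switch to Mid (10 → 12). Not NE.
(Mid, Mid, High): Firm A can switch to Low (0 → 8). Not NE.
(Mid, Mid, Premium): Firm A can switch to Low (0 → 2). Not NE.
(Mid, Premium, High): Firm A gets 10, best alternative 5; Firm B gets 6, best alternative 3; Firm C gets 1, best alternative 0. No profitable deviation — NE.
(The remaining 3 profiles each have a profitable deviation by the same check.)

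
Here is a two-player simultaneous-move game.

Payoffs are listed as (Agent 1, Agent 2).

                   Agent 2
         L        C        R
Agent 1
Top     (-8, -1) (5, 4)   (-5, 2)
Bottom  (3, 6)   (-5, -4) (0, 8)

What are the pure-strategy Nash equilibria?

Agent 1 against L: payoffs -8, 3 → best response Bottom.
Agent 1 against C: payoffs 5, -5 → best response Top.
Agent 1 against R: payoffs -5, 0 → best response Bottom.
Agent 2 against Top: payoffs -1, 4, 2 → best response C.
Agent 2 against Bottom: payoffs 6, -4, 8 → best response R.
Mutual best responses: (Top, C); (Bottom, R).

(Top, C) and (Bottom, R)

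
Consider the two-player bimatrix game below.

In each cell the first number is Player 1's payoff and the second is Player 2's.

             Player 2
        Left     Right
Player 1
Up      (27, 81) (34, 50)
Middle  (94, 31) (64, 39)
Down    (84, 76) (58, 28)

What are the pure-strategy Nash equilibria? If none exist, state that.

Pure NE: (Middle, Right)

Mark each player's best response to every combination of opponents' strategies; a profile where every player is best-responding is a pure Nash equilibrium.
Player 1 against Left: payoffs 27, 94, 84 → best response Middle.
Player 1 against Right: payoffs 34, 64, 58 → best response Middle.
Player 2 against Up: payoffs 81, 50 → best response Left.
Player 2 against Middle: payoffs 31, 39 → best response Right.
Player 2 against Down: payoffs 76, 28 → best response Left.
Mutual best responses: (Middle, Right).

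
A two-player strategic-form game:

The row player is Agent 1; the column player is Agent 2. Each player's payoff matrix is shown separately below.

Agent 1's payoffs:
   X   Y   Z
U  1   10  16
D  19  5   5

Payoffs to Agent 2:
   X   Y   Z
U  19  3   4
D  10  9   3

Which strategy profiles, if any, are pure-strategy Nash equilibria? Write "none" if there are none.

(U, X): Agent 1 can switch to D (1 → 19). Not NE.
(U, Y): Agent 2 can switch to X (3 → 19). Not NE.
(U, Z): Agent 2 can switch to X (4 → 19). Not NE.
(D, X): Agent 1 gets 19, best alternative 1; Agent 2 gets 10, best alternative 9. No profitable deviation — NE.
(D, Y): Agent 1 can switch to U (5 → 10). Not NE.
(D, Z): Agent 1 can switch to U (5 → 16). Not NE.

Pure NE: (D, X)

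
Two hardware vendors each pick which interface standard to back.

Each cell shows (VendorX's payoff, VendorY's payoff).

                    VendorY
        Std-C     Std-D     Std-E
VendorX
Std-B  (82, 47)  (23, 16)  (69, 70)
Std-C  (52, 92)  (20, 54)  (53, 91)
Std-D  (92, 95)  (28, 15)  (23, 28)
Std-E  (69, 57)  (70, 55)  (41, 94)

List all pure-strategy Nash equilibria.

VendorX against Std-C: payoffs 82, 52, 92, 69 → best response Std-D.
VendorX against Std-D: payoffs 23, 20, 28, 70 → best response Std-E.
VendorX against Std-E: payoffs 69, 53, 23, 41 → best response Std-B.
VendorY against Std-B: payoffs 47, 16, 70 → best response Std-E.
VendorY against Std-C: payoffs 92, 54, 91 → best response Std-C.
VendorY against Std-D: payoffs 95, 15, 28 → best response Std-C.
VendorY against Std-E: payoffs 57, 55, 94 → best response Std-E.
Mutual best responses: (Std-B, Std-E); (Std-D, Std-C).

Pure-strategy Nash equilibria: (Std-B, Std-E); (Std-D, Std-C)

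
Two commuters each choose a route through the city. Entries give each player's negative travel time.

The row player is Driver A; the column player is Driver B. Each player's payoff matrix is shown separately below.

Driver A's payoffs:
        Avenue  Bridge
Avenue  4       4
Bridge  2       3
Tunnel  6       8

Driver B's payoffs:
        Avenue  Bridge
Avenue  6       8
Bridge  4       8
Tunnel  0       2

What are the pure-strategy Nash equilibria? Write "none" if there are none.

(Tunnel, Bridge)

(Avenue, Avenue): Driver A can switch to Tunnel (4 → 6). Not NE.
(Avenue, Bridge): Driver A can switch to Tunnel (4 → 8). Not NE.
(Bridge, Avenue): Driver A can switch to Avenue (2 → 4). Not NE.
(Bridge, Bridge): Driver A can switch to Avenue (3 → 4). Not NE.
(Tunnel, Avenue): Driver B can switch to Bridge (0 → 2). Not NE.
(Tunnel, Bridge): Driver A gets 8, best alternative 4; Driver B gets 2, best alternative 0. No profitable deviation — NE.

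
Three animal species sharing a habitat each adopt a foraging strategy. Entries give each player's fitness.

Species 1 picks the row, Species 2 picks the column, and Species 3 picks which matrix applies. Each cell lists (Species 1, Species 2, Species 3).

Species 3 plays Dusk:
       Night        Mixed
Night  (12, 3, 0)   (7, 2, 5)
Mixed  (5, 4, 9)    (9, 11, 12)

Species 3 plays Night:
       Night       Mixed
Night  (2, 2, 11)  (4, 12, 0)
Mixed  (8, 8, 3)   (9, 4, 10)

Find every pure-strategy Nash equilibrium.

The unique pure-strategy Nash equilibrium is (Mixed, Mixed, Dusk).

For each player, find the best response to each opponent profile; mutual best responses are the pure NE.
Species 1 against (Night, Dusk): payoffs 12, 5 → best response Night.
Species 1 against (Night, Night): payoffs 2, 8 → best response Mixed.
Species 1 against (Mixed, Dusk): payoffs 7, 9 → best response Mixed.
Species 1 against (Mixed, Night): payoffs 4, 9 → best response Mixed.
Species 2 against (Night, Dusk): payoffs 3, 2 → best response Night.
Species 2 against (Night, Night): payoffs 2, 12 → best response Mixed.
Species 2 against (Mixed, Dusk): payoffs 4, 11 → best response Mixed.
Species 2 against (Mixed, Night): payoffs 8, 4 → best response Night.
Species 3 against (Night, Night): payoffs 0, 11 → best response Night.
Species 3 against (Night, Mixed): payoffs 5, 0 → best response Dusk.
Species 3 against (Mixed, Night): payoffs 9, 3 → best response Dusk.
Species 3 against (Mixed, Mixed): payoffs 12, 10 → best response Dusk.
Mutual best responses: (Mixed, Mixed, Dusk).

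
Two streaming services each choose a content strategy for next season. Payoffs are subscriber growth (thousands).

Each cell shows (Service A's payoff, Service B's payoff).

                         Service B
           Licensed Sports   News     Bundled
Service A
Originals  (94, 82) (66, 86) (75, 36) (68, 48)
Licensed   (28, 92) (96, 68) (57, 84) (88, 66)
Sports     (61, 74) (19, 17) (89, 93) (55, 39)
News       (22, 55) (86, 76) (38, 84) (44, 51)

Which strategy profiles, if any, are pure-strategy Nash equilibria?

(Originals, Licensed): Service B can switch to Sports (82 → 86). Not NE.
(Originals, Sports): Service A can switch to Licensed (66 → 96). Not NE.
(Originals, News): Service A can switch to Sports (75 → 89). Not NE.
(Originals, Bundled): Service A can switch to Licensed (68 → 88). Not NE.
(Licensed, Licensed): Service A can switch to Originals (28 → 94). Not NE.
(Licensed, Sports): Service B can switch to Licensed (68 → 92). Not NE.
(Sports, News): Service A gets 89, best alternative 75; Service B gets 93, best alternative 74. No profitable deviation — NE.
(The remaining 9 profiles each have a profitable deviation by the same check.)

The unique pure-strategy Nash equilibrium is (Sports, News).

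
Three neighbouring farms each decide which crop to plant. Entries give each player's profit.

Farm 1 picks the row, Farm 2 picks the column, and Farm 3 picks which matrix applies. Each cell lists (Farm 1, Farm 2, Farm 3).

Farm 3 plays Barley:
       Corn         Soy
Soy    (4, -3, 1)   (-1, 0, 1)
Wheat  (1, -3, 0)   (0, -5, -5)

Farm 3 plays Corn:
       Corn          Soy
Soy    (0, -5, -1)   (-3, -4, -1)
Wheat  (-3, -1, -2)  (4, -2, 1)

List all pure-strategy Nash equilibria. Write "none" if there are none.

For each player, find the best response to each opponent profile; mutual best responses are the pure NE.
Farm 1 against (Corn, Barley): payoffs 4, 1 → best response Soy.
Farm 1 against (Corn, Corn): payoffs 0, -3 → best response Soy.
Farm 1 against (Soy, Barley): payoffs -1, 0 → best response Wheat.
Farm 1 against (Soy, Corn): payoffs -3, 4 → best response Wheat.
Farm 2 against (Soy, Barley): payoffs -3, 0 → best response Soy.
Farm 2 against (Soy, Corn): payoffs -5, -4 → best response Soy.
Farm 2 against (Wheat, Barley): payoffs -3, -5 → best response Corn.
Farm 2 against (Wheat, Corn): payoffs -1, -2 → best response Corn.
Farm 3 against (Soy, Corn): payoffs 1, -1 → best response Barley.
Farm 3 against (Soy, Soy): payoffs 1, -1 → best response Barley.
Farm 3 against (Wheat, Corn): payoffs 0, -2 → best response Barley.
Farm 3 against (Wheat, Soy): payoffs -5, 1 → best response Corn.
No profile is a mutual best response for all players.

This game has no pure Nash equilibrium.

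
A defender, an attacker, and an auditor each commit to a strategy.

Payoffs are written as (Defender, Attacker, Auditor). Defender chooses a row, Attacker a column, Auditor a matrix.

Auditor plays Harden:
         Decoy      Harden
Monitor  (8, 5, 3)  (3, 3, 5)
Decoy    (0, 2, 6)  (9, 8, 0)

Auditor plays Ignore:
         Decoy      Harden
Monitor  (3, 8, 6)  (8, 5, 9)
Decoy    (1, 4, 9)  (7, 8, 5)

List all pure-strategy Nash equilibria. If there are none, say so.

(Monitor, Decoy, Ignore)

Defender against (Decoy, Harden): payoffs 8, 0 → best response Monitor.
Defender against (Decoy, Ignore): payoffs 3, 1 → best response Monitor.
Defender against (Harden, Harden): payoffs 3, 9 → best response Decoy.
Defender against (Harden, Ignore): payoffs 8, 7 → best response Monitor.
Attacker against (Monitor, Harden): payoffs 5, 3 → best response Decoy.
Attacker against (Monitor, Ignore): payoffs 8, 5 → best response Decoy.
Attacker against (Decoy, Harden): payoffs 2, 8 → best response Harden.
Attacker against (Decoy, Ignore): payoffs 4, 8 → best response Harden.
Auditor against (Monitor, Decoy): payoffs 3, 6 → best response Ignore.
Auditor against (Monitor, Harden): payoffs 5, 9 → best response Ignore.
Auditor against (Decoy, Decoy): payoffs 6, 9 → best response Ignore.
Auditor against (Decoy, Harden): payoffs 0, 5 → best response Ignore.
Mutual best responses: (Monitor, Decoy, Ignore).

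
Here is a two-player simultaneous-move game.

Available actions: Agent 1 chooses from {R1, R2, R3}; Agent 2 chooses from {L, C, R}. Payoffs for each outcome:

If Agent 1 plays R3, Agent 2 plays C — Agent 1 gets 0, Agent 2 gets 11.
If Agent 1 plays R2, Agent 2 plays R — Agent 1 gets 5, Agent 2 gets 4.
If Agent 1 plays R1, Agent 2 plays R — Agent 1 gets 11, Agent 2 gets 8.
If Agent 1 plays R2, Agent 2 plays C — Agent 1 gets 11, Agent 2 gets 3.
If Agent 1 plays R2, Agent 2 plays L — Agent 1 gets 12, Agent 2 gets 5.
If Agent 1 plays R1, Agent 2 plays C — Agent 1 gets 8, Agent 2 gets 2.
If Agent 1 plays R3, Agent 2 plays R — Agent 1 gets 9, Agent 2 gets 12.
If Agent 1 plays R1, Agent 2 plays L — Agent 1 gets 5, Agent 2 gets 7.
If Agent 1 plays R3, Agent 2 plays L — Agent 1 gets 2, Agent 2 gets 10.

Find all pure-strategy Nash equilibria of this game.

(R1, R), (R2, L)

For each strategy profile, look for a profitable unilateral deviation.
(R1, L): Agent 1 can switch to R2 (5 → 12). Not NE.
(R1, C): Agent 1 can switch to R2 (8 → 11). Not NE.
(R1, R): Agent 1 gets 11, best alternative 9; Agent 2 gets 8, best alternative 7. No profitable deviation — NE.
(R2, L): Agent 1 gets 12, best alternative 5; Agent 2 gets 5, best alternative 4. No profitable deviation — NE.
(R2, C): Agent 2 can switch to L (3 → 5). Not NE.
(R2, R): Agent 1 can switch to R1 (5 → 11). Not NE.
(R3, L): Agent 1 can switch to R1 (2 → 5). Not NE.
(R3, C): Agent 1 can switch to R1 (0 → 8). Not NE.
(R3, R): Agent 1 can switch to R1 (9 → 11). Not NE.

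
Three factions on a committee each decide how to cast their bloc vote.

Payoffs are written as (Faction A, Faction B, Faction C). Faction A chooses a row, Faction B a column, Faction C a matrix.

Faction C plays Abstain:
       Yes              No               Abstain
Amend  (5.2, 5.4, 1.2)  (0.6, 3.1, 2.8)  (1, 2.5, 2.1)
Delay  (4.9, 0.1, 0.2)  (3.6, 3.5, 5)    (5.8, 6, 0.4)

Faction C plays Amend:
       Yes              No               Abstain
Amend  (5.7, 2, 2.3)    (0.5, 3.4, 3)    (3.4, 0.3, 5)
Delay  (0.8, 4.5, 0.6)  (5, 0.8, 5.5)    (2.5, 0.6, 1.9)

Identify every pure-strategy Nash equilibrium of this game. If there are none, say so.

No pure-strategy Nash equilibrium.

(Amend, Yes, Abstain): Faction C can switch to Amend (1.2 → 2.3). Not NE.
(Amend, Yes, Amend): Faction B can switch to No (2 → 3.4). Not NE.
(Amend, No, Abstain): Faction A can switch to Delay (0.6 → 3.6). Not NE.
(Amend, No, Amend): Faction A can switch to Delay (0.5 → 5). Not NE.
(Amend, Abstain, Abstain): Faction A can switch to Delay (1 → 5.8). Not NE.
(Amend, Abstain, Amend): Faction B can switch to Yes (0.3 → 2). Not NE.
(Delay, Yes, Abstain): Faction A can switch to Amend (4.9 → 5.2). Not NE.
(Delay, Yes, Amend): Faction A can switch to Amend (0.8 → 5.7). Not NE.
(The remaining 4 profiles each have a profitable deviation by the same check.)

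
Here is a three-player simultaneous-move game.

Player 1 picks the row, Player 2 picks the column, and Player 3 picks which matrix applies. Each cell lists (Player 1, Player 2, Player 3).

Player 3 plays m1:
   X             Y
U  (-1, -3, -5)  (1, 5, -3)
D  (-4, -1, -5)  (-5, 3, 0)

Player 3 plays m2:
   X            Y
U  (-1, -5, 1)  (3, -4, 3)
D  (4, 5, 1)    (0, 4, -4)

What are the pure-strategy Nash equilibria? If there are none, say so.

(U, Y, m2) and (D, X, m2)

Player 1 against (X, m1): payoffs -1, -4 → best response U.
Player 1 against (X, m2): payoffs -1, 4 → best response D.
Player 1 against (Y, m1): payoffs 1, -5 → best response U.
Player 1 against (Y, m2): payoffs 3, 0 → best response U.
Player 2 against (U, m1): payoffs -3, 5 → best response Y.
Player 2 against (U, m2): payoffs -5, -4 → best response Y.
Player 2 against (D, m1): payoffs -1, 3 → best response Y.
Player 2 against (D, m2): payoffs 5, 4 → best response X.
Player 3 against (U, X): payoffs -5, 1 → best response m2.
Player 3 against (U, Y): payoffs -3, 3 → best response m2.
Player 3 against (D, X): payoffs -5, 1 → best response m2.
Player 3 against (D, Y): payoffs 0, -4 → best response m1.
Mutual best responses: (U, Y, m2); (D, X, m2).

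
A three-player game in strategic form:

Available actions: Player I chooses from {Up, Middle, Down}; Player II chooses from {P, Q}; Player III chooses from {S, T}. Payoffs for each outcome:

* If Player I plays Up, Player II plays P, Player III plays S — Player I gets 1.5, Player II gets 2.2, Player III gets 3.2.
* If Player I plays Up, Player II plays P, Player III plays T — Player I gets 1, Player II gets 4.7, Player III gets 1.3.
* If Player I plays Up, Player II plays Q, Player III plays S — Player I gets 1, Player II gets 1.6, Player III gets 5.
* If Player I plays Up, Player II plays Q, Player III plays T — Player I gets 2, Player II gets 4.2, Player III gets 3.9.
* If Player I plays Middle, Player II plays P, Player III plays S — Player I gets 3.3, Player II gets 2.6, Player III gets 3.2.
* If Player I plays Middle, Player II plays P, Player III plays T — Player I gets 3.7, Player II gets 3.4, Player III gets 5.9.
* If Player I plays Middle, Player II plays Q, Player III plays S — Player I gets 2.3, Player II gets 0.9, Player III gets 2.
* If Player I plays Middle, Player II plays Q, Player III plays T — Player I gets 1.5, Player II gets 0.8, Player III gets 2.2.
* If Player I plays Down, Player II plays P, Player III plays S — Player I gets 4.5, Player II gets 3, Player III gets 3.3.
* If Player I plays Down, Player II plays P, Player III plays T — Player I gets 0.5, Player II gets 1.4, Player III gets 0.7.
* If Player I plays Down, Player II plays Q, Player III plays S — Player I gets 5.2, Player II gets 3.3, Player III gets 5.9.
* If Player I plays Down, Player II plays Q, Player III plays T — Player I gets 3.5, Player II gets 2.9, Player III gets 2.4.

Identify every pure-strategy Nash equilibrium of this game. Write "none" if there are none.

Pure-strategy Nash equilibria: (Middle, P, T) and (Down, Q, S)

Player I against (P, S): payoffs 1.5, 3.3, 4.5 → best response Down.
Player I against (P, T): payoffs 1, 3.7, 0.5 → best response Middle.
Player I against (Q, S): payoffs 1, 2.3, 5.2 → best response Down.
Player I against (Q, T): payoffs 2, 1.5, 3.5 → best response Down.
Player II against (Up, S): payoffs 2.2, 1.6 → best response P.
Player II against (Up, T): payoffs 4.7, 4.2 → best response P.
Player II against (Middle, S): payoffs 2.6, 0.9 → best response P.
Player II against (Middle, T): payoffs 3.4, 0.8 → best response P.
Player II against (Down, S): payoffs 3, 3.3 → best response Q.
Player II against (Down, T): payoffs 1.4, 2.9 → best response Q.
Player III against (Up, P): payoffs 3.2, 1.3 → best response S.
Player III against (Up, Q): payoffs 5, 3.9 → best response S.
Player III against (Middle, P): payoffs 3.2, 5.9 → best response T.
Player III against (Middle, Q): payoffs 2, 2.2 → best response T.
Player III against (Down, P): payoffs 3.3, 0.7 → best response S.
Player III against (Down, Q): payoffs 5.9, 2.4 → best response S.
Mutual best responses: (Middle, P, T); (Down, Q, S).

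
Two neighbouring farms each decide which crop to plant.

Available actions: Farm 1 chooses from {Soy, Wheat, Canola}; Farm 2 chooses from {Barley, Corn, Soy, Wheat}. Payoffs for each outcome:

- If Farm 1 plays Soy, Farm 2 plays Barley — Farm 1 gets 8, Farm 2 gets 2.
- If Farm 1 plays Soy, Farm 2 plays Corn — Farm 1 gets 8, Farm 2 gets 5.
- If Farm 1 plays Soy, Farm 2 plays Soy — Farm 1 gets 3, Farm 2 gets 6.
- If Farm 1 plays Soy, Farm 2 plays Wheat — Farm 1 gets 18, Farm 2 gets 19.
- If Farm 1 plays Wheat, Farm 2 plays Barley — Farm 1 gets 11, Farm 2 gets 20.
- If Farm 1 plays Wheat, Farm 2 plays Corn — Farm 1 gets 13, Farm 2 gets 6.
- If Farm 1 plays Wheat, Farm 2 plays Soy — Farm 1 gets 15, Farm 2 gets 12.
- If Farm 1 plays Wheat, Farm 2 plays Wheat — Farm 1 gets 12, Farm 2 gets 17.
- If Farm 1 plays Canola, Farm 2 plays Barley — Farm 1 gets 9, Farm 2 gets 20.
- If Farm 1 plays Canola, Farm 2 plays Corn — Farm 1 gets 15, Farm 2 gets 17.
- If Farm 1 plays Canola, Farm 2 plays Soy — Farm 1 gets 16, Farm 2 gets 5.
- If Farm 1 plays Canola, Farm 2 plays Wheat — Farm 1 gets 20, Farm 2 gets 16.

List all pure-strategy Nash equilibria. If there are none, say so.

Check each profile: it is a Nash equilibrium iff no player can strictly gain by switching unilaterally.
(Soy, Barley): Farm 1 can switch to Wheat (8 → 11). Not NE.
(Soy, Corn): Farm 1 can switch to Wheat (8 → 13). Not NE.
(Soy, Soy): Farm 1 can switch to Wheat (3 → 15). Not NE.
(Soy, Wheat): Farm 1 can switch to Canola (18 → 20). Not NE.
(Wheat, Barley): Farm 1 gets 11, best alternative 9; Farm 2 gets 20, best alternative 17. No profitable deviation — NE.
(Wheat, Corn): Farm 1 can switch to Canola (13 → 15). Not NE.
(Wheat, Soy): Farm 1 can switch to Canola (15 → 16). Not NE.
(Wheat, Wheat): Farm 1 can switch to Soy (12 → 18). Not NE.
(Canola, Barley): Farm 1 can switch to Wheat (9 → 11). Not NE.
(Canola, Corn): Farm 2 can switch to Barley (17 → 20). Not NE.
(Canola, Soy): Farm 2 can switch to Barley (5 → 20). Not NE.
(The remaining 1 profile has a profitable deviation by the same check.)

The unique pure-strategy Nash equilibrium is (Wheat, Barley).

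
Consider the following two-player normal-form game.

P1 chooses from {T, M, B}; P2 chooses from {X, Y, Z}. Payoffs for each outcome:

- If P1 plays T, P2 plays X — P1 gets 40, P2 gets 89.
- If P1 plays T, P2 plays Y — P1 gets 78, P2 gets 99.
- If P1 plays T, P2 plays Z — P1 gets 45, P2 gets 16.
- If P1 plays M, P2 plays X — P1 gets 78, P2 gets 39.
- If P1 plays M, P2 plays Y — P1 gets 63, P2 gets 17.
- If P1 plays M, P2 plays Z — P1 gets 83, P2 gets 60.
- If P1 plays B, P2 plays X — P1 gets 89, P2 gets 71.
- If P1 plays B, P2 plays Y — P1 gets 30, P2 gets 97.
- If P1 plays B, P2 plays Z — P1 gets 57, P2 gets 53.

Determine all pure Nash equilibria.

Mark each player's best response to every combination of opponents' strategies; a profile where every player is best-responding is a pure Nash equilibrium.
P1 against X: payoffs 40, 78, 89 → best response B.
P1 against Y: payoffs 78, 63, 30 → best response T.
P1 against Z: payoffs 45, 83, 57 → best response M.
P2 against T: payoffs 89, 99, 16 → best response Y.
P2 against M: payoffs 39, 17, 60 → best response Z.
P2 against B: payoffs 71, 97, 53 → best response Y.
Mutual best responses: (T, Y); (M, Z).

Pure-strategy Nash equilibria: (T, Y) and (M, Z)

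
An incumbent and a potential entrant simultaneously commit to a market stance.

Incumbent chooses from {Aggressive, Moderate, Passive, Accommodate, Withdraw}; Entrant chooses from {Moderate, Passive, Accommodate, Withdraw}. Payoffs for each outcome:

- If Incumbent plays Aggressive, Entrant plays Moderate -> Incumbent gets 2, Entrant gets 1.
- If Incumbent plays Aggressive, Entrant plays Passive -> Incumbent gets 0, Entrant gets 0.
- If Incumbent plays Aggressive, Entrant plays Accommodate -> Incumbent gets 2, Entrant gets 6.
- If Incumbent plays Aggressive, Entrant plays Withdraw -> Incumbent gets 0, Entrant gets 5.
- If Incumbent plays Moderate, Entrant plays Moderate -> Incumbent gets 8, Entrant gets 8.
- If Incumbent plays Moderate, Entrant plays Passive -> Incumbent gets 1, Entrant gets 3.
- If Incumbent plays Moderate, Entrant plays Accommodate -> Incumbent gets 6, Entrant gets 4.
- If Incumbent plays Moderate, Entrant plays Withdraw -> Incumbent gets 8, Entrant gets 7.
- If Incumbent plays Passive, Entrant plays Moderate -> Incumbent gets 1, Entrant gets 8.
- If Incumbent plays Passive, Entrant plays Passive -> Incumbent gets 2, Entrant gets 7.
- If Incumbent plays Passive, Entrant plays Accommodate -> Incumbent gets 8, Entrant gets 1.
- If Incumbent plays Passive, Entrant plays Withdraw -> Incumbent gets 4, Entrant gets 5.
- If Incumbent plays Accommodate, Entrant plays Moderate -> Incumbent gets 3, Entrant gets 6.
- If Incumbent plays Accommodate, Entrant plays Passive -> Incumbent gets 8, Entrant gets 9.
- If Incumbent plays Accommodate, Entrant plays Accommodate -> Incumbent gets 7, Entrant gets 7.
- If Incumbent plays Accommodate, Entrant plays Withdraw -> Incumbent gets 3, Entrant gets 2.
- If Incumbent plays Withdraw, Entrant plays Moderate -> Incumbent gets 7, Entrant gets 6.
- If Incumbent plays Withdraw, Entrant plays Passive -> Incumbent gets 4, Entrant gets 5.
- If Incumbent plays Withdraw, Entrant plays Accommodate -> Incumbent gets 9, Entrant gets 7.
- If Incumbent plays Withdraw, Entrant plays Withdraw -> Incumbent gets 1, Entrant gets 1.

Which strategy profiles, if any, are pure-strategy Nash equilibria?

Incumbent against Moderate: payoffs 2, 8, 1, 3, 7 → best response Moderate.
Incumbent against Passive: payoffs 0, 1, 2, 8, 4 → best response Accommodate.
Incumbent against Accommodate: payoffs 2, 6, 8, 7, 9 → best response Withdraw.
Incumbent against Withdraw: payoffs 0, 8, 4, 3, 1 → best response Moderate.
Entrant against Aggressive: payoffs 1, 0, 6, 5 → best response Accommodate.
Entrant against Moderate: payoffs 8, 3, 4, 7 → best response Moderate.
Entrant against Passive: payoffs 8, 7, 1, 5 → best response Moderate.
Entrant against Accommodate: payoffs 6, 9, 7, 2 → best response Passive.
Entrant against Withdraw: payoffs 6, 5, 7, 1 → best response Accommodate.
Mutual best responses: (Moderate, Moderate); (Accommodate, Passive); (Withdraw, Accommodate).

Pure-strategy Nash equilibria: (Moderate, Moderate); (Accommodate, Passive); (Withdraw, Accommodate)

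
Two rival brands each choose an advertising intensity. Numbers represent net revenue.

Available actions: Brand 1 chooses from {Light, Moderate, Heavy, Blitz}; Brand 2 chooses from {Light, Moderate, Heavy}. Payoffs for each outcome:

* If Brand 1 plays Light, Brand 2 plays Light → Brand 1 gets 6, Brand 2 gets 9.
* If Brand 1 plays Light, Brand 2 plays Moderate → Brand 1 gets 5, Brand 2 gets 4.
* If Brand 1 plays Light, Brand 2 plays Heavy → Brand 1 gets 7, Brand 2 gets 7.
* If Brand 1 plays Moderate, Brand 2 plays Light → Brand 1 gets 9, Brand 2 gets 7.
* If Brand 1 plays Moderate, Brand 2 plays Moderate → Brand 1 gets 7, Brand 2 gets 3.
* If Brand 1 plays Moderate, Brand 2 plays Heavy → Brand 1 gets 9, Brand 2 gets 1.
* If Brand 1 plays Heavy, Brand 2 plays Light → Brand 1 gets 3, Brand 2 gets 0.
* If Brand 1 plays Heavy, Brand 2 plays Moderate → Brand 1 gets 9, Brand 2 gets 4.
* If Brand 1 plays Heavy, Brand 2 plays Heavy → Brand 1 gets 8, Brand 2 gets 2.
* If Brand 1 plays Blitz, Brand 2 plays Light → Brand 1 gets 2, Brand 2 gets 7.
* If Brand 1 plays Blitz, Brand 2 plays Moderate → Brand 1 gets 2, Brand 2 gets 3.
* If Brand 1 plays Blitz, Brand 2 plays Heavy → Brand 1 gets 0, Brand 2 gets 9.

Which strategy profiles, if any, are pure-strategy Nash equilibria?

Brand 1 against Light: payoffs 6, 9, 3, 2 → best response Moderate.
Brand 1 against Moderate: payoffs 5, 7, 9, 2 → best response Heavy.
Brand 1 against Heavy: payoffs 7, 9, 8, 0 → best response Moderate.
Brand 2 against Light: payoffs 9, 4, 7 → best response Light.
Brand 2 against Moderate: payoffs 7, 3, 1 → best response Light.
Brand 2 against Heavy: payoffs 0, 4, 2 → best response Moderate.
Brand 2 against Blitz: payoffs 7, 3, 9 → best response Heavy.
Mutual best responses: (Moderate, Light); (Heavy, Moderate).

Pure-strategy Nash equilibria: (Moderate, Light), (Heavy, Moderate)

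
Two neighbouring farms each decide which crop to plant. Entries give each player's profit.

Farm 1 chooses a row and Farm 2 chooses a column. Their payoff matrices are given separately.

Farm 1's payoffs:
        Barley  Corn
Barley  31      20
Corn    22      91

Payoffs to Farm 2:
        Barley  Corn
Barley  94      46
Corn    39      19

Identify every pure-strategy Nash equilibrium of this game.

Pure NE: (Barley, Barley)

(Barley, Barley): Farm 1 gets 31, best alternative 22; Farm 2 gets 94, best alternative 46. No profitable deviation — NE.
(Barley, Corn): Farm 1 can switch to Corn (20 → 91). Not NE.
(Corn, Barley): Farm 1 can switch to Barley (22 → 31). Not NE.
(Corn, Corn): Farm 2 can switch to Barley (19 → 39). Not NE.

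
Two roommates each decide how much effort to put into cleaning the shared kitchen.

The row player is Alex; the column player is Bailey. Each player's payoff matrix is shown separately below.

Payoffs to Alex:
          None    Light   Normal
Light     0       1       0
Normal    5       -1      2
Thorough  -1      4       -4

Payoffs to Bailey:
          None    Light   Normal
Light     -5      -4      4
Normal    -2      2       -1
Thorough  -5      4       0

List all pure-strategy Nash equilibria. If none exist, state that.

(Light, None): Alex can switch to Normal (0 → 5). Not NE.
(Light, Light): Alex can switch to Thorough (1 → 4). Not NE.
(Light, Normal): Alex can switch to Normal (0 → 2). Not NE.
(Normal, None): Bailey can switch to Light (-2 → 2). Not NE.
(Normal, Light): Alex can switch to Light (-1 → 1). Not NE.
(Normal, Normal): Bailey can switch to Light (-1 → 2). Not NE.
(Thorough, Light): Alex gets 4, best alternative 1; Bailey gets 4, best alternative 0. No profitable deviation — NE.
(The remaining 2 profiles each have a profitable deviation by the same check.)

The unique pure-strategy Nash equilibrium is (Thorough, Light).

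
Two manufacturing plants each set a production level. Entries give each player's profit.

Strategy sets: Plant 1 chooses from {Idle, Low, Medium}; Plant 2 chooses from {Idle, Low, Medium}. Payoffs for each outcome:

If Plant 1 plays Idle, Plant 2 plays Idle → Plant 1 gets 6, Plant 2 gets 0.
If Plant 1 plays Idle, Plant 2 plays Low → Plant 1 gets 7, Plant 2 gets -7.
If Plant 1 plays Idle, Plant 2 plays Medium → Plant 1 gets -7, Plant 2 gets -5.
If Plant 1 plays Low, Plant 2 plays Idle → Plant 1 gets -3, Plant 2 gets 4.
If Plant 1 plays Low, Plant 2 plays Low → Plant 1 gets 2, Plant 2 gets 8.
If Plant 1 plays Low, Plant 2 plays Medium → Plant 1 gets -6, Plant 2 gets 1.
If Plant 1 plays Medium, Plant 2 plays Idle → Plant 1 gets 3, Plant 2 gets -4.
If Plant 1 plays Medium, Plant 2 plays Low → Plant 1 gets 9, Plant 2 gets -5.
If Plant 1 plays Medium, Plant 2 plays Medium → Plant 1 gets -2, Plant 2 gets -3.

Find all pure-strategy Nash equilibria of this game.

(Idle, Idle): Plant 1 gets 6, best alternative 3; Plant 2 gets 0, best alternative -5. No profitable deviation — NE.
(Idle, Low): Plant 1 can switch to Medium (7 → 9). Not NE.
(Idle, Medium): Plant 1 can switch to Low (-7 → -6). Not NE.
(Low, Idle): Plant 1 can switch to Idle (-3 → 6). Not NE.
(Low, Low): Plant 1 can switch to Idle (2 → 7). Not NE.
(Low, Medium): Plant 1 can switch to Medium (-6 → -2). Not NE.
(Medium, Idle): Plant 1 can switch to Idle (3 → 6). Not NE.
(Medium, Low): Plant 2 can switch to Idle (-5 → -4). Not NE.
(Medium, Medium): Plant 1 gets -2, best alternative -6; Plant 2 gets -3, best alternative -4. No profitable deviation — NE.

The pure Nash equilibria are (Idle, Idle); (Medium, Medium).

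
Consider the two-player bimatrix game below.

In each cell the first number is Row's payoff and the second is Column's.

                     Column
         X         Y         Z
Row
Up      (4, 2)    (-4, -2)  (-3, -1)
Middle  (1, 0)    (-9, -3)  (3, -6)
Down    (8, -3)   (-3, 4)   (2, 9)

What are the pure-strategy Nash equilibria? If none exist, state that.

Row against X: payoffs 4, 1, 8 → best response Down.
Row against Y: payoffs -4, -9, -3 → best response Down.
Row against Z: payoffs -3, 3, 2 → best response Middle.
Column against Up: payoffs 2, -2, -1 → best response X.
Column against Middle: payoffs 0, -3, -6 → best response X.
Column against Down: payoffs -3, 4, 9 → best response Z.
No profile is a mutual best response for all players.

This game has no pure Nash equilibrium.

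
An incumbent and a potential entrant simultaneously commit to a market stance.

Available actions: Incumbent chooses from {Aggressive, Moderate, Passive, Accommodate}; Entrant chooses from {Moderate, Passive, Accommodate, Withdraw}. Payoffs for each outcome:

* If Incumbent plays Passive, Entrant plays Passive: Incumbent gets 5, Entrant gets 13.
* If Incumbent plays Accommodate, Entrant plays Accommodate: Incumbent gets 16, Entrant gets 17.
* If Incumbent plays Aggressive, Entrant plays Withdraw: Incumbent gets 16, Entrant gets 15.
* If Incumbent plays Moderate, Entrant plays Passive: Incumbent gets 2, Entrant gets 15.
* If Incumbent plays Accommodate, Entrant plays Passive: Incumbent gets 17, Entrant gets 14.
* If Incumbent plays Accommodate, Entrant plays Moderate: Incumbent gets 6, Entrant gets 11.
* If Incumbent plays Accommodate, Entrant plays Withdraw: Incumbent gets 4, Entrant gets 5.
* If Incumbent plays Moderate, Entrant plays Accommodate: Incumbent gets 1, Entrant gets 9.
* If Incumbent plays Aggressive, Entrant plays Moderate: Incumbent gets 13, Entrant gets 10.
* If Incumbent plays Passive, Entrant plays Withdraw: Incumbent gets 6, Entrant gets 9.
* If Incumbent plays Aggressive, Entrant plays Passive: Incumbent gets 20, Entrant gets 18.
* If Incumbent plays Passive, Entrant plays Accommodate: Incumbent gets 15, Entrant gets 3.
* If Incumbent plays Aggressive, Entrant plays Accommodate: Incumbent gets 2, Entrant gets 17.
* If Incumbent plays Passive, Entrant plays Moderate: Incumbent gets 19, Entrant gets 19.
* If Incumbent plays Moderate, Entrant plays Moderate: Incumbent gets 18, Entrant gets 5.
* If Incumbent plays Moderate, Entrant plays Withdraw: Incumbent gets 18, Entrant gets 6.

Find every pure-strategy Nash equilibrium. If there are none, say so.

(Aggressive, Passive) and (Passive, Moderate) and (Accommodate, Accommodate)

(Aggressive, Moderate): Incumbent can switch to Moderate (13 → 18). Not NE.
(Aggressive, Passive): Incumbent gets 20, best alternative 17; Entrant gets 18, best alternative 17. No profitable deviation — NE.
(Aggressive, Accommodate): Incumbent can switch to Passive (2 → 15). Not NE.
(Aggressive, Withdraw): Incumbent can switch to Moderate (16 → 18). Not NE.
(Moderate, Moderate): Incumbent can switch to Passive (18 → 19). Not NE.
(Moderate, Passive): Incumbent can switch to Aggressive (2 → 20). Not NE.
(Moderate, Accommodate): Incumbent can switch to Aggressive (1 → 2). Not NE.
(Moderate, Withdraw): Entrant can switch to Passive (6 → 15). Not NE.
(Passive, Moderate): Incumbent gets 19, best alternative 18; Entrant gets 19, best alternative 13. No profitable deviation — NE.
(Passive, Passive): Incumbent can switch to Aggressive (5 → 20). Not NE.
(Accommodate, Accommodate): Incumbent gets 16, best alternative 15; Entrant gets 17, best alternative 14. No profitable deviation — NE.
(The remaining 5 profiles each have a profitable deviation by the same check.)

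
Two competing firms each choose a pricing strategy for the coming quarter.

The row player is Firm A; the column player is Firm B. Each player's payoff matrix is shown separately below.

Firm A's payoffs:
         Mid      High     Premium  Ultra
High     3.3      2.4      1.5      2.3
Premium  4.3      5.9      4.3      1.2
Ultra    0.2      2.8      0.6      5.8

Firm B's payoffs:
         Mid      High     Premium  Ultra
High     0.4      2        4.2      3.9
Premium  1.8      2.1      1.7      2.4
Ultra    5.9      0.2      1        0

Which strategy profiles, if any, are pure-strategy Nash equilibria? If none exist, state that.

(High, Mid): Firm A can switch to Premium (3.3 → 4.3). Not NE.
(High, High): Firm A can switch to Premium (2.4 → 5.9). Not NE.
(High, Premium): Firm A can switch to Premium (1.5 → 4.3). Not NE.
(High, Ultra): Firm A can switch to Ultra (2.3 → 5.8). Not NE.
(Premium, Mid): Firm B can switch to High (1.8 → 2.1). Not NE.
(Premium, High): Firm B can switch to Ultra (2.1 → 2.4). Not NE.
(The remaining 6 profiles each have a profitable deviation by the same check.)

This game has no pure Nash equilibrium.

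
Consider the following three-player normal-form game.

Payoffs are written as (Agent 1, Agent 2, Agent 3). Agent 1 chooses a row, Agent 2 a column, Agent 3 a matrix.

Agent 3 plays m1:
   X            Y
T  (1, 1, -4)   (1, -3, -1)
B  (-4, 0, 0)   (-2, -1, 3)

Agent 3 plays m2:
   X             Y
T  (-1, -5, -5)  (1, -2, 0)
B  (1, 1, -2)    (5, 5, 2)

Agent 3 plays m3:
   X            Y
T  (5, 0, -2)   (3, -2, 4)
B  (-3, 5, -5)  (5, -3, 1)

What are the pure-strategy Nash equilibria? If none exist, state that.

For each strategy profile, look for a profitable unilateral deviation.
(T, X, m1): Agent 3 can switch to m3 (-4 → -2). Not NE.
(T, X, m2): Agent 1 can switch to B (-1 → 1). Not NE.
(T, X, m3): Agent 1 gets 5, best alternative -3; Agent 2 gets 0, best alternative -2; Agent 3 gets -2, best alternative -4. No profitable deviation — NE.
(T, Y, m1): Agent 2 can switch to X (-3 → 1). Not NE.
(T, Y, m2): Agent 1 can switch to B (1 → 5). Not NE.
(T, Y, m3): Agent 1 can switch to B (3 → 5). Not NE.
(B, X, m1): Agent 1 can switch to T (-4 → 1). Not NE.
(B, X, m2): Agent 2 can switch to Y (1 → 5). Not NE.
(B, X, m3): Agent 1 can switch to T (-3 → 5). Not NE.
(The remaining 3 profiles each have a profitable deviation by the same check.)

Pure NE: (T, X, m3)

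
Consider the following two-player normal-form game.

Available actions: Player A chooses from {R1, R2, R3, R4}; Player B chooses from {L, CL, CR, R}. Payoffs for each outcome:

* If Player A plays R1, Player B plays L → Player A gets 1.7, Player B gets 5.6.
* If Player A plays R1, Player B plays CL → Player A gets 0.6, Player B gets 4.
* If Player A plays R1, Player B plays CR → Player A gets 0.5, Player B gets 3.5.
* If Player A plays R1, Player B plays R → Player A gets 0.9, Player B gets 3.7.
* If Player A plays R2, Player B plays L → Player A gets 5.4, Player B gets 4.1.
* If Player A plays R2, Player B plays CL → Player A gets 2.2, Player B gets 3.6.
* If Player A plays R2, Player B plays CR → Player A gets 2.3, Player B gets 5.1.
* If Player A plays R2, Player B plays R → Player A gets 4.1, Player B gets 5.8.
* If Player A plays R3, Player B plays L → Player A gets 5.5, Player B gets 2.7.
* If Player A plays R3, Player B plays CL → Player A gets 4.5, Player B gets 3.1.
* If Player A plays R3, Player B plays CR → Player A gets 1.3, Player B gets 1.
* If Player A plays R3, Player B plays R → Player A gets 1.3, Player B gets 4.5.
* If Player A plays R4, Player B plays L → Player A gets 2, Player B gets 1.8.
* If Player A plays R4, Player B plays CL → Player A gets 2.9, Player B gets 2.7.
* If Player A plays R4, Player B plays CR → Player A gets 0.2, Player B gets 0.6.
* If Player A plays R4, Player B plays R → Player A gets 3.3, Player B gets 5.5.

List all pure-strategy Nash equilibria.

Check each profile: it is a Nash equilibrium iff no player can strictly gain by switching unilaterally.
(R1, L): Player A can switch to R2 (1.7 → 5.4). Not NE.
(R1, CL): Player A can switch to R2 (0.6 → 2.2). Not NE.
(R1, CR): Player A can switch to R2 (0.5 → 2.3). Not NE.
(R1, R): Player A can switch to R2 (0.9 → 4.1). Not NE.
(R2, L): Player A can switch to R3 (5.4 → 5.5). Not NE.
(R2, CL): Player A can switch to R3 (2.2 → 4.5). Not NE.
(R2, CR): Player B can switch to R (5.1 → 5.8). Not NE.
(R2, R): Player A gets 4.1, best alternative 3.3; Player B gets 5.8, best alternative 5.1. No profitable deviation — NE.
(R3, L): Player B can switch to CL (2.7 → 3.1). Not NE.
(R3, CL): Player B can switch to R (3.1 → 4.5). Not NE.
(R3, CR): Player A can switch to R2 (1.3 → 2.3). Not NE.
(R3, R): Player A can switch to R2 (1.3 → 4.1). Not NE.
(R4, L): Player A can switch to R2 (2 → 5.4). Not NE.
(The remaining 3 profiles each have a profitable deviation by the same check.)

The unique pure-strategy Nash equilibrium is (R2, R).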